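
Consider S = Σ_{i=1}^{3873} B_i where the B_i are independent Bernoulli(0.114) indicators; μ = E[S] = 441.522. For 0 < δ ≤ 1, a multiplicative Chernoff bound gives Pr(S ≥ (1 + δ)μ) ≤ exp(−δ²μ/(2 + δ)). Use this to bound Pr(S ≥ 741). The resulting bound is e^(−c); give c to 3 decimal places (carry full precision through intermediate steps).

Write 741 = (1 + δ)μ, so δ = 741/441.522 − 1 = 0.6782856…
Then the exponent is δ²μ/(2 + δ) = (741 − μ)² / (μ·(2 + δ)) = 75.843893.

75.844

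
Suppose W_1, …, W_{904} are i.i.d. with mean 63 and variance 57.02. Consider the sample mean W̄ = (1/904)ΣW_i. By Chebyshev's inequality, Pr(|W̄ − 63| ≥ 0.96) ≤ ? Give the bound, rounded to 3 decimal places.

0.068

Var(W̄) = Var(W_i)/n = 57.02/904 = 0.063075.
Chebyshev: Pr(|W̄ − 63| ≥ 0.96) ≤ Var(W̄)/(0.96)² = 57.02/(904·0.96²) = 0.0684.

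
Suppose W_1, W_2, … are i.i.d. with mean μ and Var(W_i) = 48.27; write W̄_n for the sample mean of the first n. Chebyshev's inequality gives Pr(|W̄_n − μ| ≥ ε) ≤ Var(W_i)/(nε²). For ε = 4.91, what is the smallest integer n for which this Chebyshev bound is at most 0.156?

Require 48.27/(n·4.91²) ≤ 0.156, i.e. n ≥ 48.27/(0.156·4.91²) = 12.835.
The smallest integer n is 13.

13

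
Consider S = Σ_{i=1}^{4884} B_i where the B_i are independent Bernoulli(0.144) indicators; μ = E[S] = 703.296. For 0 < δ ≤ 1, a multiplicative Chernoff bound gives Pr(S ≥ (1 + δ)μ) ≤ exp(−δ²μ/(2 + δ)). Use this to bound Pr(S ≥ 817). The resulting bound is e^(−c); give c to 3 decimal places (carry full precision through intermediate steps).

Write 817 = (1 + δ)μ, so δ = 817/703.296 − 1 = 0.161673…
Then the exponent is δ²μ/(2 + δ) = (817 − μ)² / (μ·(2 + δ)) = 8.504002.

8.504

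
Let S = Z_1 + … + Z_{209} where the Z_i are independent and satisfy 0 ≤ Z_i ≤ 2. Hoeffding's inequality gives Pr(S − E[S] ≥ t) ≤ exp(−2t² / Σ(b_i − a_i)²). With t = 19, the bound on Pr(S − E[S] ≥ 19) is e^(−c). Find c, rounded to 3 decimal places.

0.864

Σ(b_i − a_i)² = 209·(2)² = 836.
c = 2t²/836 = 2·19²/836 = 0.8636.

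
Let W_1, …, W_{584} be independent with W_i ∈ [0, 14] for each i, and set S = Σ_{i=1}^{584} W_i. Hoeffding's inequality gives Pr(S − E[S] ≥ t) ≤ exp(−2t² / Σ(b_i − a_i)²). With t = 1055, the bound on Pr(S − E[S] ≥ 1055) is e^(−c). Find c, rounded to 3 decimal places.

19.448

Σ(b_i − a_i)² = 584·(14)² = 114464.
c = 2t²/114464 = 2·1055²/114464 = 19.4476.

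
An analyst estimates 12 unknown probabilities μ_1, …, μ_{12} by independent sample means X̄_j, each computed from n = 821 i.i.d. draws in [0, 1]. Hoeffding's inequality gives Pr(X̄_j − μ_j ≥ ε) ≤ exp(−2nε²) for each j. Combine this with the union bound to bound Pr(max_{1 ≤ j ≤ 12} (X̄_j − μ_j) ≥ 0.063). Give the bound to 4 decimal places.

Per-experiment Hoeffding bound: exp(−2·821·0.063²) = exp(−6.51710) = 0.001478.
Union bound over 12 events: 12·0.001478 = 0.01774.

0.0177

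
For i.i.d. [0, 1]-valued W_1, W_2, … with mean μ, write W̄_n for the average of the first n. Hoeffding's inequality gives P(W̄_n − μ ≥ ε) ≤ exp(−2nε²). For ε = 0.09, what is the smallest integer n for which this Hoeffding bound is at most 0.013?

Require exp(−2nε²) ≤ 0.013, i.e. 2nε² ≥ ln(1/0.013) = 4.342806.
So n ≥ 4.342806 / (2·0.09²) = 268.074.
The smallest integer n is 269.

269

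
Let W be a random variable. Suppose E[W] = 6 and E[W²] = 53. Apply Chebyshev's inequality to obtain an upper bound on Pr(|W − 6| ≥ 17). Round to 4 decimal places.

0.0588

Var(W) = E[W²] − (E[W])² = 53 − 36 = 17.
Chebyshev's inequality: Pr(|W − μ| ≥ t) ≤ Var(W)/t² = 17/289 = 0.0588.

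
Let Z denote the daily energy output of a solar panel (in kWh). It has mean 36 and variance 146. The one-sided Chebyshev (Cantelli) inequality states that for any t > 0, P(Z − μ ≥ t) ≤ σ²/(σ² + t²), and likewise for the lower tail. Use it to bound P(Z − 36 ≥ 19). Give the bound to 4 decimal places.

0.2880

Here σ² = 146 and t = 19, so σ² + t² = 507.
Cantelli's bound: 146/507 = 0.2880.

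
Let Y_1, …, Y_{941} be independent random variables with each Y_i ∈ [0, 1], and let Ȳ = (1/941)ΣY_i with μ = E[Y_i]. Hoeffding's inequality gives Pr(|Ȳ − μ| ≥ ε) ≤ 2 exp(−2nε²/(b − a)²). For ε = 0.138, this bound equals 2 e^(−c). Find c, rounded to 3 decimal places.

c = 2nε²/(b − a)² = 2·941·0.138² / 1² = 35.8408.

35.841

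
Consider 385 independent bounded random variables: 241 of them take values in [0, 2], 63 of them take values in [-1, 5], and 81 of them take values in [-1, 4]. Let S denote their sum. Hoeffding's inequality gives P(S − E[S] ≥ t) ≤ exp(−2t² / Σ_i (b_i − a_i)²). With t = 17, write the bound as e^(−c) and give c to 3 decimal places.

0.110

Σ(b_i − a_i)² = 241·2² + 63·6² + 81·5² = 5257.
c = 2t² / 5257 = 2·17² / 5257 = 0.1099.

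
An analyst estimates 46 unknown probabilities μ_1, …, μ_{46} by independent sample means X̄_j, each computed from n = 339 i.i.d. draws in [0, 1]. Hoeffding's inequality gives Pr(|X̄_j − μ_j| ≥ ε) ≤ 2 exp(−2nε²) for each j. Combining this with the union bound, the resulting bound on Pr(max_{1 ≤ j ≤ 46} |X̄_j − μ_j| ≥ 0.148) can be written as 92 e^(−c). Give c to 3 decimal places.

Union bound over the 46 events: Pr(max_{1 ≤ j ≤ 46} |X̄_j − μ_j| ≥ 0.148) ≤ 46·2·exp(−2nε²) = 92 exp(−2·339·0.148²).
So c = 2·339·0.148² = 14.8509.

14.851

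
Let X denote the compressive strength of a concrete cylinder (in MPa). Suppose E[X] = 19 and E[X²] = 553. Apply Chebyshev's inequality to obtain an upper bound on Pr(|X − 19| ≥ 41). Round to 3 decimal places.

Var(X) = E[X²] − (E[X])² = 553 − 361 = 192.
Chebyshev's inequality: Pr(|X − μ| ≥ t) ≤ Var(X)/t² = 192/1681 = 0.1142.

0.114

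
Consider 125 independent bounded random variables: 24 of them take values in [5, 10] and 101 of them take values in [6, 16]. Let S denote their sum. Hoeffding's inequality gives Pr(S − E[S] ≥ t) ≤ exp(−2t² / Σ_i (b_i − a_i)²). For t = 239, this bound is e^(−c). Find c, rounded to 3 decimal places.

Σ(b_i − a_i)² = 24·5² + 101·10² = 10700.
c = 2t² / 10700 = 2·239² / 10700 = 10.6768.

10.677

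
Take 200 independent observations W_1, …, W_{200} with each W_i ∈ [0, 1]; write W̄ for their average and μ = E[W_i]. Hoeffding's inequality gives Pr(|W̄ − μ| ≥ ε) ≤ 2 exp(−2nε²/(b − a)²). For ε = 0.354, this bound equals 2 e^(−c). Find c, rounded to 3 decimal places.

c = 2nε²/(b − a)² = 2·200·0.354² / 1² = 50.1264.

50.126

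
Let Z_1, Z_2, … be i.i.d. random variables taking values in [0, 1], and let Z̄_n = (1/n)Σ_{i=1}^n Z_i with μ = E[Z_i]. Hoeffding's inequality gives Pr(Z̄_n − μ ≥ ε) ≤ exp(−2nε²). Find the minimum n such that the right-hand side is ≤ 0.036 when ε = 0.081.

254

Require exp(−2nε²) ≤ 0.036, i.e. 2nε² ≥ ln(1/0.036) = 3.324236.
So n ≥ 3.324236 / (2·0.081²) = 253.333.
The smallest integer n is 254.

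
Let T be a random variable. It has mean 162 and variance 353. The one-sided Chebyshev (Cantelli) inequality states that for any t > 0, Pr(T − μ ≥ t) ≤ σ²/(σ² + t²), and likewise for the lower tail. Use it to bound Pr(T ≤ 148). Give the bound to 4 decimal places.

Here σ² = 353 and t = 14, so σ² + t² = 549.
Cantelli's bound: 353/549 = 0.6430.

0.6430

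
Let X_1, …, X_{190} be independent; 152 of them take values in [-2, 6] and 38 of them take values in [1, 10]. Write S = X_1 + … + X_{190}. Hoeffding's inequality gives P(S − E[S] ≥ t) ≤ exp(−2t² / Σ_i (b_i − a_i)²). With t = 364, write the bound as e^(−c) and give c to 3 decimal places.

Σ(b_i − a_i)² = 152·8² + 38·9² = 12806.
c = 2t² / 12806 = 2·364² / 12806 = 20.6928.

20.693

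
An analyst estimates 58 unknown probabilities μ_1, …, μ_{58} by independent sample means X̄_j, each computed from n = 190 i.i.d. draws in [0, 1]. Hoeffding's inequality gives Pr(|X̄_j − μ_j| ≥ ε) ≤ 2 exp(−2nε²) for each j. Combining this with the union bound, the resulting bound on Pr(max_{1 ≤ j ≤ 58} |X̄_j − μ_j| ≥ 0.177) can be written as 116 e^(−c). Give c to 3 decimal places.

Union bound over the 58 events: Pr(max_{1 ≤ j ≤ 58} |X̄_j − μ_j| ≥ 0.177) ≤ 58·2·exp(−2nε²) = 116 exp(−2·190·0.177²).
So c = 2·190·0.177² = 11.9050.

11.905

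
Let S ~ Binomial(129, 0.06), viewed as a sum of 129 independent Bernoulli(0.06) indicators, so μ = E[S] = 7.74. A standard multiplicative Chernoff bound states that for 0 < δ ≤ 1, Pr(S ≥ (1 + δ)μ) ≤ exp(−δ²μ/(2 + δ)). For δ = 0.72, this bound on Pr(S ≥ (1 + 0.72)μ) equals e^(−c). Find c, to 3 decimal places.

1.475

c = δ²μ/(2 + δ) = 0.72²·7.74/(2 + 0.72) = 1.4752.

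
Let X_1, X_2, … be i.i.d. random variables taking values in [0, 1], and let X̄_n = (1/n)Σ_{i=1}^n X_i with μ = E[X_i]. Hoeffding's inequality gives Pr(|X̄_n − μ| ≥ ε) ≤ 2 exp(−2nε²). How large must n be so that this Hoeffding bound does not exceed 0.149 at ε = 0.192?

36

Require 2·exp(−2nε²) ≤ 0.149, i.e. 2nε² ≥ ln(2/0.149) = 2.596956.
So n ≥ 2.596956 / (2·0.192²) = 35.223.
The smallest integer n is 36.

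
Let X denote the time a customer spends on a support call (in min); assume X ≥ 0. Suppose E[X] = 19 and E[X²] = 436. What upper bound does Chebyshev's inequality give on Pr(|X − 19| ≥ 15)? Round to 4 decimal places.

Var(X) = E[X²] − (E[X])² = 436 − 361 = 75.
Chebyshev's inequality: Pr(|X − μ| ≥ t) ≤ Var(X)/t² = 75/225 = 0.3333.

0.3333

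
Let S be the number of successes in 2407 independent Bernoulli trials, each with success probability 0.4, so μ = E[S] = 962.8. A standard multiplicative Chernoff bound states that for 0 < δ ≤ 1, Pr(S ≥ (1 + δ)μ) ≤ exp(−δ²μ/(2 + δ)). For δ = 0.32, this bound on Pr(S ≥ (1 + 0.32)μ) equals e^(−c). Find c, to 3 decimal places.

c = δ²μ/(2 + δ) = 0.32²·962.8/(2 + 0.32) = 42.4960.

42.496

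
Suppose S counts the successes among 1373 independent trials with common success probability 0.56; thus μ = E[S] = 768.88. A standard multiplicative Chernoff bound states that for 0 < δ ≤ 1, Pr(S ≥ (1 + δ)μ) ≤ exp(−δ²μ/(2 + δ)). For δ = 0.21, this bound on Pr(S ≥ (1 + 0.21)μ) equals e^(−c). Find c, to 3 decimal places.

c = δ²μ/(2 + δ) = 0.21²·768.88/(2 + 0.21) = 15.3428.

15.343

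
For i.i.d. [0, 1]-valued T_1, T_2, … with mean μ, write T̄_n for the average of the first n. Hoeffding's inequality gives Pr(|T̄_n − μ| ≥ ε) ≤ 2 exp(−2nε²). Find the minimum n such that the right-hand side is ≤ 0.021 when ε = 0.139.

118

Require 2·exp(−2nε²) ≤ 0.021, i.e. 2nε² ≥ ln(2/0.021) = 4.556380.
So n ≥ 4.556380 / (2·0.139²) = 117.913.
The smallest integer n is 118.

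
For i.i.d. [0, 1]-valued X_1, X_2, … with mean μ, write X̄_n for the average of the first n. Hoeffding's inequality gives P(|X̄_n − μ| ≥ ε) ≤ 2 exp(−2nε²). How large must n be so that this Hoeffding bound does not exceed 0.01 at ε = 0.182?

Require 2·exp(−2nε²) ≤ 0.01, i.e. 2nε² ≥ ln(2/0.01) = 5.298317.
So n ≥ 5.298317 / (2·0.182²) = 79.977.
The smallest integer n is 80.

80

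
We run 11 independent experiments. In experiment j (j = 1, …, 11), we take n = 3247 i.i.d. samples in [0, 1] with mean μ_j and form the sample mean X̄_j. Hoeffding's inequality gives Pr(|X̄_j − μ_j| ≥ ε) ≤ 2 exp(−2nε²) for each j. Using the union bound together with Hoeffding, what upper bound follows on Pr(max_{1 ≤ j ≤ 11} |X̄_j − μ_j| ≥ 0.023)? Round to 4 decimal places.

0.7087

Per-experiment Hoeffding bound: 2·exp(−2·3247·0.023²) = 2·exp(−3.43533) = 0.06443.
Union bound over 11 events: 11·0.06443 = 0.70873.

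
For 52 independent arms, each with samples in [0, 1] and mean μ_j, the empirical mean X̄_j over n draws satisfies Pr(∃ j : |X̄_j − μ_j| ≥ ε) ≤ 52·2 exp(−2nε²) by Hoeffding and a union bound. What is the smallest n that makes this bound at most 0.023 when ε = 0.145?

201

Need 2·52·exp(−2nε²) ≤ 0.023, i.e. exp(−2nε²) ≤ 0.023/104.
So 2nε² ≥ ln(104/0.023) = 8.416652.
Hence n ≥ 8.416652/(2·0.145²) = 200.158.
The smallest integer n is 201.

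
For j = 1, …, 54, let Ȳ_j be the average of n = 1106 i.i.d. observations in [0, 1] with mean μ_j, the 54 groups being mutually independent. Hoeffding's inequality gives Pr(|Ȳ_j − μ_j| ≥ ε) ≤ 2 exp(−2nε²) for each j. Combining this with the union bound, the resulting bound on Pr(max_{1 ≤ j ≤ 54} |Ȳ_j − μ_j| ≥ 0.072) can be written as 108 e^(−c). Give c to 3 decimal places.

11.467

Union bound over the 54 events: Pr(max_{1 ≤ j ≤ 54} |Ȳ_j − μ_j| ≥ 0.072) ≤ 54·2·exp(−2nε²) = 108 exp(−2·1106·0.072²).
So c = 2·1106·0.072² = 11.4670.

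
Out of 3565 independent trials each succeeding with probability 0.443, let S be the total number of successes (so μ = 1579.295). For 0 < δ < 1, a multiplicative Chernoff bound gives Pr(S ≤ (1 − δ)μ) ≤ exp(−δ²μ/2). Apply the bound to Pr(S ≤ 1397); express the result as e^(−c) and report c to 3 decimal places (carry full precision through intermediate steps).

10.521

Write 1397 = (1 − δ)μ, so δ = 1 − 1397/1579.295 = 0.1154281…
Then the exponent is δ²μ/2 = (μ − 1397)²/(2μ) = 10.520982.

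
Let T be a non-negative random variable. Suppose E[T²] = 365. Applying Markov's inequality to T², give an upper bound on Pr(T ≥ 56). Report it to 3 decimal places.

0.116

Since T ≥ 0, the event {T ≥ 56} is the same as {T² ≥ 3136}.
Markov's inequality applied to T² gives Pr(T² ≥ 3136) ≤ E[T²]/3136 = 365/3136 = 0.1164.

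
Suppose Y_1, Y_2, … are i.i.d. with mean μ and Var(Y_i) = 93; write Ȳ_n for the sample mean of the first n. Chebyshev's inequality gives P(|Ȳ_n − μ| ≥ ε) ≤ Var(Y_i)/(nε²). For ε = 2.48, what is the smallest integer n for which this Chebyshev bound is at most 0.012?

Require 93/(n·2.48²) ≤ 0.012, i.e. n ≥ 93/(0.012·2.48²) = 1260.081.
The smallest integer n is 1261.

1261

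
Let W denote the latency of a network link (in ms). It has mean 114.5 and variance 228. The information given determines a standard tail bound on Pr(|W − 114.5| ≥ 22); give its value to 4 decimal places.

Mean and variance are known, so Chebyshev's inequality applies.
Chebyshev: Pr(|W − μ| ≥ t) ≤ Var(W)/t².
Bound = 228 / 484 = 0.4711.

0.4711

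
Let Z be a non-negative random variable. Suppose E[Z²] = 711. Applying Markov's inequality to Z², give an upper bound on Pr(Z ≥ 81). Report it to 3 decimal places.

0.108

Since Z ≥ 0, the event {Z ≥ 81} is the same as {Z² ≥ 6561}.
Markov's inequality applied to Z² gives Pr(Z² ≥ 6561) ≤ E[Z²]/6561 = 711/6561 = 0.1084.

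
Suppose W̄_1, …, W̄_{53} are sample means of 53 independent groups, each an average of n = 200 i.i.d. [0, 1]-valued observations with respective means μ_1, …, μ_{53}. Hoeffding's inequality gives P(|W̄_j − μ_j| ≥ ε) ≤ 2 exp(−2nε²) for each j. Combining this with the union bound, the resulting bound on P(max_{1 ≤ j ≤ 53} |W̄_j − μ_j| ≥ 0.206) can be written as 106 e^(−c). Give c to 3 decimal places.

16.974

Union bound over the 53 events: P(max_{1 ≤ j ≤ 53} |W̄_j − μ_j| ≥ 0.206) ≤ 53·2·exp(−2nε²) = 106 exp(−2·200·0.206²).
So c = 2·200·0.206² = 16.9744.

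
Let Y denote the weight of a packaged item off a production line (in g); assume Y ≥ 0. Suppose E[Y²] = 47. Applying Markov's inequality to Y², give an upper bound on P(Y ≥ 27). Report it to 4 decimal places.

Since Y ≥ 0, the event {Y ≥ 27} is the same as {Y² ≥ 729}.
Markov's inequality applied to Y² gives P(Y² ≥ 729) ≤ E[Y²]/729 = 47/729 = 0.0645.

0.0645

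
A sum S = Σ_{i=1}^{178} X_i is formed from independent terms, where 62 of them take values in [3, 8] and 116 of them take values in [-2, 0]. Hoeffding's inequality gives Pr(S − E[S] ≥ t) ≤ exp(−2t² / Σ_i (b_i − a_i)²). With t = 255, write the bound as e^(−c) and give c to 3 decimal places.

Σ(b_i − a_i)² = 62·5² + 116·2² = 2014.
c = 2t² / 2014 = 2·255² / 2014 = 64.5730.

64.573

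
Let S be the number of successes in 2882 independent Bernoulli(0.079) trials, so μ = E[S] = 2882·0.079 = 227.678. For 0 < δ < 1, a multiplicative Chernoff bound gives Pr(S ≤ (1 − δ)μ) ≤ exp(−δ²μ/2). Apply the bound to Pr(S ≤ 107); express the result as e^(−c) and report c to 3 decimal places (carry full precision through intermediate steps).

31.982

Write 107 = (1 − δ)μ, so δ = 1 − 107/227.678 = 0.530038…
Then the exponent is δ²μ/2 = (μ − 107)²/(2μ) = 31.981965.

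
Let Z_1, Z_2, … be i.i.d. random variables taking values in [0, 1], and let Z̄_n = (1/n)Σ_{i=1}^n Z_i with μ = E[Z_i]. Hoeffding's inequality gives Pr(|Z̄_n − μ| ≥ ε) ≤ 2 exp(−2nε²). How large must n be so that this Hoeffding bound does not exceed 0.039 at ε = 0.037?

Require 2·exp(−2nε²) ≤ 0.039, i.e. 2nε² ≥ ln(2/0.039) = 3.937341.
So n ≥ 3.937341 / (2·0.037²) = 1438.035.
The smallest integer n is 1439.

1439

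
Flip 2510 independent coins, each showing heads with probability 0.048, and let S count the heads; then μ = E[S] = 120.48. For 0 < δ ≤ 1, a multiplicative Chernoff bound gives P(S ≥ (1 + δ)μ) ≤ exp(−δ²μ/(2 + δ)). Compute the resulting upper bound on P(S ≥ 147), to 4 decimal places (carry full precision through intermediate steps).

Write 147 = (1 + δ)μ, so δ = 147/120.48 − 1 = 0.2201195…
Then the exponent is δ²μ/(2 + δ) = (147 − μ)² / (μ·(2 + δ)) = 2.629394.
Bound = exp(−2.629394) = 0.07212.

0.0721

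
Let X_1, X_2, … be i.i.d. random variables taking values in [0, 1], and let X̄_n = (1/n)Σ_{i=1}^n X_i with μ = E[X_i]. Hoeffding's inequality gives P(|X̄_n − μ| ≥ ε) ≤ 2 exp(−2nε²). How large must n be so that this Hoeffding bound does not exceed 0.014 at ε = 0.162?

95

Require 2·exp(−2nε²) ≤ 0.014, i.e. 2nε² ≥ ln(2/0.014) = 4.961845.
So n ≥ 4.961845 / (2·0.162²) = 94.533.
The smallest integer n is 95.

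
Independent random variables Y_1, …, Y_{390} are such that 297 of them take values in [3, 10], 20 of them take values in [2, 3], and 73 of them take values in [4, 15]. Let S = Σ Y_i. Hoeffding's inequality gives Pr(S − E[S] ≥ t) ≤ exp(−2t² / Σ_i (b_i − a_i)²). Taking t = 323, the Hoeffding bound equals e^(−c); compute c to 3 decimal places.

Σ(b_i − a_i)² = 297·7² + 20·1² + 73·11² = 23406.
c = 2t² / 23406 = 2·323² / 23406 = 8.9147.

8.915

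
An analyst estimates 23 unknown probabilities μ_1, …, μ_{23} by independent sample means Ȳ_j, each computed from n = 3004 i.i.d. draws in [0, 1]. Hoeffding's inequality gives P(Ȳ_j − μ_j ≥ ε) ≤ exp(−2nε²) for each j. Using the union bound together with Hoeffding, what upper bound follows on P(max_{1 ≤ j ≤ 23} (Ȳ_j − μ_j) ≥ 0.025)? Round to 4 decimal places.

Per-experiment Hoeffding bound: exp(−2·3004·0.025²) = exp(−3.75500) = 0.0234.
Union bound over 23 events: 23·0.0234 = 0.53821.

0.5382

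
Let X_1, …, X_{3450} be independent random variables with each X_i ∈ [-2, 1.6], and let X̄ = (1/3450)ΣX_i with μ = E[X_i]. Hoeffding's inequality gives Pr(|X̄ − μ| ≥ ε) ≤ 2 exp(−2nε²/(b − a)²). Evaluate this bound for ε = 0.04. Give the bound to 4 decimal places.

0.8532

Exponent: 2nε²/(b − a)² = 2·3450·0.04² / 3.6² = 0.85185.
Bound = 2·exp(−0.85185) = 0.85325.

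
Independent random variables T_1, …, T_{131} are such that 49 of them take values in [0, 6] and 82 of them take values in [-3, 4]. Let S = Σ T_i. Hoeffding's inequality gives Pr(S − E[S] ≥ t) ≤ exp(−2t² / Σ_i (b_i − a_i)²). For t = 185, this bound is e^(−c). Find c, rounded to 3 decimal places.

Σ(b_i − a_i)² = 49·6² + 82·7² = 5782.
c = 2t² / 5782 = 2·185² / 5782 = 11.8385.

11.838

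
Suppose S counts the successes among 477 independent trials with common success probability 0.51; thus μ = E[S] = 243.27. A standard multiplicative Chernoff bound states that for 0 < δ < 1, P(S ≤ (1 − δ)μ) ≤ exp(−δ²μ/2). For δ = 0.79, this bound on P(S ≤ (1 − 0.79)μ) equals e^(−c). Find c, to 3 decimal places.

75.912

c = δ²μ/2 = 0.79²·243.27/2 = 75.9124.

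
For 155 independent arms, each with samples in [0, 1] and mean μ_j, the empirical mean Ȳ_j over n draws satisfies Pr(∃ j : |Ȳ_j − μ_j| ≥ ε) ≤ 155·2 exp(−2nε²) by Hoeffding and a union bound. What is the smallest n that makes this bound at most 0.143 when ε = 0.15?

171

Need 2·155·exp(−2nε²) ≤ 0.143, i.e. exp(−2nε²) ≤ 0.143/310.
So 2nε² ≥ ln(310/0.143) = 7.681483.
Hence n ≥ 7.681483/(2·0.15²) = 170.700.
The smallest integer n is 171.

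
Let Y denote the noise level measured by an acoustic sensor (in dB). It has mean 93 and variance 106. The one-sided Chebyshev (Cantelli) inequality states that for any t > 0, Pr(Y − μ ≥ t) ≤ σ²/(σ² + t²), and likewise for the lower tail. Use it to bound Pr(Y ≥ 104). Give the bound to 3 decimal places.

Here σ² = 106 and t = 11, so σ² + t² = 227.
Cantelli's bound: 106/227 = 0.4670.

0.467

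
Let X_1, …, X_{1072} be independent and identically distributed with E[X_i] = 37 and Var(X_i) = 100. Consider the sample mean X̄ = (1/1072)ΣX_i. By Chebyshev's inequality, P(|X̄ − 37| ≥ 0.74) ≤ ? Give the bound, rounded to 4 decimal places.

Var(X̄) = Var(X_i)/n = 100/1072 = 0.093284.
Chebyshev: P(|X̄ − 37| ≥ 0.74) ≤ Var(X̄)/(0.74)² = 100/(1072·0.74²) = 0.1703.

0.1703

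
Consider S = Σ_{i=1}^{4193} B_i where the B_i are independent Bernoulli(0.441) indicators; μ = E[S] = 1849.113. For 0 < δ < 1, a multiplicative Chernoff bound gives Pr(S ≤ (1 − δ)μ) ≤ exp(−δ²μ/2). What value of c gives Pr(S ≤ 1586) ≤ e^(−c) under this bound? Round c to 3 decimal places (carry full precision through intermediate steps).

Write 1586 = (1 − δ)μ, so δ = 1 − 1586/1849.113 = 0.1422915…
Then the exponent is δ²μ/2 = (μ − 1586)²/(2μ) = 18.719367.

18.719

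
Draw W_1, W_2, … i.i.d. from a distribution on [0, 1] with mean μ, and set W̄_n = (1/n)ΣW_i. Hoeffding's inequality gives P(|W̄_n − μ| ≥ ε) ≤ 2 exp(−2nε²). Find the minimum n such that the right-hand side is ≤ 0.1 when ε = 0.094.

Require 2·exp(−2nε²) ≤ 0.1, i.e. 2nε² ≥ ln(2/0.1) = 2.995732.
So n ≥ 2.995732 / (2·0.094²) = 169.519.
The smallest integer n is 170.

170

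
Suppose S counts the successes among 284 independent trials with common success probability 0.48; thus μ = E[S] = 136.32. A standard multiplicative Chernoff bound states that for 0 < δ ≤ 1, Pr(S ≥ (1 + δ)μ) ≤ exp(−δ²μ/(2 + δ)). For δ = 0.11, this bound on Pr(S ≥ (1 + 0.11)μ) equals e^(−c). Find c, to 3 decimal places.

c = δ²μ/(2 + δ) = 0.11²·136.32/(2 + 0.11) = 0.7817.

0.782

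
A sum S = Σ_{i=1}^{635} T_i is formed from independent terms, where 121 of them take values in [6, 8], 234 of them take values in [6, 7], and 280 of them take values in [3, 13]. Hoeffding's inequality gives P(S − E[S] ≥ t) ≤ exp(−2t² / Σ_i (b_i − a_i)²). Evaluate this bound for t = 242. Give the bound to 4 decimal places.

Σ(b_i − a_i)² = 121·2² + 234·1² + 280·10² = 28718.
Exponent = 2·242² / 28718 = 4.07856.
Bound = exp(−4.07856) = 0.01693.

0.0169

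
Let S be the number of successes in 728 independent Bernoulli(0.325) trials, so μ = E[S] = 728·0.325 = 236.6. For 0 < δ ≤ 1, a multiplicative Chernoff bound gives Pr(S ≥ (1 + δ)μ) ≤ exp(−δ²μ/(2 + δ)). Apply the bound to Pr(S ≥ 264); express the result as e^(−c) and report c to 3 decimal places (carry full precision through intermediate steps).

1.500

Write 264 = (1 + δ)μ, so δ = 264/236.6 − 1 = 0.1158073…
Then the exponent is δ²μ/(2 + δ) = (264 − μ)² / (μ·(2 + δ)) = 1.499720.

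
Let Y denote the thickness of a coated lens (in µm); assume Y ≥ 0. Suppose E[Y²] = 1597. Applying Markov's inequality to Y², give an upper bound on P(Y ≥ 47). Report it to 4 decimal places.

0.7230

Since Y ≥ 0, the event {Y ≥ 47} is the same as {Y² ≥ 2209}.
Markov's inequality applied to Y² gives P(Y² ≥ 2209) ≤ E[Y²]/2209 = 1597/2209 = 0.7230.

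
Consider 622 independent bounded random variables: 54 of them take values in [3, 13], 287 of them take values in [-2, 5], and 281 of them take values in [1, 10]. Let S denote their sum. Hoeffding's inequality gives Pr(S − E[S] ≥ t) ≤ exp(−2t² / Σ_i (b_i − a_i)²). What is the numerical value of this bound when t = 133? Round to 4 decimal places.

0.4326

Σ(b_i − a_i)² = 54·10² + 287·7² + 281·9² = 42224.
Exponent = 2·133² / 42224 = 0.83786.
Bound = exp(−0.83786) = 0.43263.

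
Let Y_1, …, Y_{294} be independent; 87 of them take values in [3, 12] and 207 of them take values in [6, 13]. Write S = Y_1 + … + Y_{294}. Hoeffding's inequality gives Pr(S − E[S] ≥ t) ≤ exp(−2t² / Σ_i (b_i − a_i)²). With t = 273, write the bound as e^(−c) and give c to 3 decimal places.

8.671

Σ(b_i − a_i)² = 87·9² + 207·7² = 17190.
c = 2t² / 17190 = 2·273² / 17190 = 8.6712.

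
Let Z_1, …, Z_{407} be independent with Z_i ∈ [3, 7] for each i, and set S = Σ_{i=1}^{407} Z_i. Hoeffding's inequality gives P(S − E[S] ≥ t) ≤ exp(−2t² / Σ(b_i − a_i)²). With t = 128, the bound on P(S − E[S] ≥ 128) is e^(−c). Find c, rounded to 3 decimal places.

5.032

Σ(b_i − a_i)² = 407·(4)² = 6512.
c = 2t²/6512 = 2·128²/6512 = 5.0319.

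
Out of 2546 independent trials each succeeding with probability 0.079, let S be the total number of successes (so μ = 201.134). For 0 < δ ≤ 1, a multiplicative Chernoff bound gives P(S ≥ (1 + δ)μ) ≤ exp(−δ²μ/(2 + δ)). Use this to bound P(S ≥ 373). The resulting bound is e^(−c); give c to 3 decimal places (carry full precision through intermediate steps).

51.448

Write 373 = (1 + δ)μ, so δ = 373/201.134 − 1 = 0.8544851…
Then the exponent is δ²μ/(2 + δ) = (373 − μ)² / (μ·(2 + δ)) = 51.447784.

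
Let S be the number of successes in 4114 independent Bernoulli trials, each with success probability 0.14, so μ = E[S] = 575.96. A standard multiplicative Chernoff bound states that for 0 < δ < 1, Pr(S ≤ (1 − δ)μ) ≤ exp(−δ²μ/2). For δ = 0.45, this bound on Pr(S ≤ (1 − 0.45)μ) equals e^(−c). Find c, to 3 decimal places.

58.316

c = δ²μ/2 = 0.45²·575.96/2 = 58.3160.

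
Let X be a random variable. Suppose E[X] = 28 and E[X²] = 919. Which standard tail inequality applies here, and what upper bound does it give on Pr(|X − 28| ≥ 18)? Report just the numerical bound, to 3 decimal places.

0.417

The first two moments determine the variance, so Chebyshev's inequality is the sharpest standard bound available.
Var(X) = E[X²] − (E[X])² = 919 − 784 = 135.
Chebyshev's inequality: Pr(|X − μ| ≥ t) ≤ Var(X)/t² = 135/324 = 0.4167.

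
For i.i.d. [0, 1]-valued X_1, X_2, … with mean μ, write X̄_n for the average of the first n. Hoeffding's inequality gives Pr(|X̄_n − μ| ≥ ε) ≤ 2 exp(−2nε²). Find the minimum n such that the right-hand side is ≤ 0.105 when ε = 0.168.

Require 2·exp(−2nε²) ≤ 0.105, i.e. 2nε² ≥ ln(2/0.105) = 2.946942.
So n ≥ 2.946942 / (2·0.168²) = 52.206.
The smallest integer n is 53.

53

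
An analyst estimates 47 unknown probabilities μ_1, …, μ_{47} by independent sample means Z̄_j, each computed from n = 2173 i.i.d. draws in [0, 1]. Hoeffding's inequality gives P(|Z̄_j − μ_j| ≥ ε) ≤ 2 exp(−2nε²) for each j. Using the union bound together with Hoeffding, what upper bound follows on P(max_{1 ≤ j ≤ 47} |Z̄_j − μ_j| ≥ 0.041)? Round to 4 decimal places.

0.0631

Per-experiment Hoeffding bound: 2·exp(−2·2173·0.041²) = 2·exp(−7.30563) = 0.0013435.
Union bound over 47 events: 47·0.0013435 = 0.06314.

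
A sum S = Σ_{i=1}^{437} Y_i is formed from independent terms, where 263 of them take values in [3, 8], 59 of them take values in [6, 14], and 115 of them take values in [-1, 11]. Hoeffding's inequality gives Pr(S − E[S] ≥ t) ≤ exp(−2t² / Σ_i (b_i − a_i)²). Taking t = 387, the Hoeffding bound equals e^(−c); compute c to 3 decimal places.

11.131

Σ(b_i − a_i)² = 263·5² + 59·8² + 115·12² = 26911.
c = 2t² / 26911 = 2·387² / 26911 = 11.1307.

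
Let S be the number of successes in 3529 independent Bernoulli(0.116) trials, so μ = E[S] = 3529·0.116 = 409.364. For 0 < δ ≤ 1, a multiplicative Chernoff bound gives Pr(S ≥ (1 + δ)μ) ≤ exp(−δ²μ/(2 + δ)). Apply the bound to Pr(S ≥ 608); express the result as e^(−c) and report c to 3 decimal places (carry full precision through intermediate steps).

38.783

Write 608 = (1 + δ)μ, so δ = 608/409.364 − 1 = 0.4852307…
Then the exponent is δ²μ/(2 + δ) = (608 − μ)² / (μ·(2 + δ)) = 38.782835.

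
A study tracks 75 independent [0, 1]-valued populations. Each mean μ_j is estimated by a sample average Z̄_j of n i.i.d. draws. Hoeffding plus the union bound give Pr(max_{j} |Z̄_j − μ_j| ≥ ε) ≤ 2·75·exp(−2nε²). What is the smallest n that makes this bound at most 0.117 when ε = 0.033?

Need 2·75·exp(−2nε²) ≤ 0.117, i.e. exp(−2nε²) ≤ 0.117/150.
So 2nε² ≥ ln(150/0.117) = 7.156217.
Hence n ≥ 7.156217/(2·0.033²) = 3285.683.
The smallest integer n is 3286.

3286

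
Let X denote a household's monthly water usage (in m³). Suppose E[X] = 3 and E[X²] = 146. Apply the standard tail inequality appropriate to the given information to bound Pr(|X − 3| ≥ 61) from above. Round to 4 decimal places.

0.0368

The first two moments determine the variance, so Chebyshev's inequality is the sharpest standard bound available.
Var(X) = E[X²] − (E[X])² = 146 − 9 = 137.
Chebyshev's inequality: Pr(|X − μ| ≥ t) ≤ Var(X)/t² = 137/3721 = 0.0368.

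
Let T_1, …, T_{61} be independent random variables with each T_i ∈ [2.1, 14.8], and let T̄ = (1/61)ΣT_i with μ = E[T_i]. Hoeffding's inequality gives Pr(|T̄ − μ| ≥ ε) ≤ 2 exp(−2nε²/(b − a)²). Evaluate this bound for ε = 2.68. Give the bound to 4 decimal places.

Exponent: 2nε²/(b − a)² = 2·61·2.68² / 12.7² = 5.43278.
Bound = 2·exp(−5.43278) = 0.00874.

0.0087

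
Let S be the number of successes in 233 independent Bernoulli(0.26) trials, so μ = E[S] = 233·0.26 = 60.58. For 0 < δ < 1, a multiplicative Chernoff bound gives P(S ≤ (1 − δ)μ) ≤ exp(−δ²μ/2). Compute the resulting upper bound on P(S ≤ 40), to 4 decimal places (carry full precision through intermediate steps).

0.0303

Write 40 = (1 − δ)μ, so δ = 1 − 40/60.58 = 0.3397161…
Then the exponent is δ²μ/2 = (μ − 40)²/(2μ) = 3.495678.
Bound = exp(−3.495678) = 0.03033.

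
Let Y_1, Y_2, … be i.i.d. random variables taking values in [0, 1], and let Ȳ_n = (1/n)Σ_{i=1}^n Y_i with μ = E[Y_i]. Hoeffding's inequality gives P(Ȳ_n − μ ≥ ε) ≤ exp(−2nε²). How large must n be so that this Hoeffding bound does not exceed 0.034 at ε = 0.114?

Require exp(−2nε²) ≤ 0.034, i.e. 2nε² ≥ ln(1/0.034) = 3.381395.
So n ≥ 3.381395 / (2·0.114²) = 130.094.
The smallest integer n is 131.

131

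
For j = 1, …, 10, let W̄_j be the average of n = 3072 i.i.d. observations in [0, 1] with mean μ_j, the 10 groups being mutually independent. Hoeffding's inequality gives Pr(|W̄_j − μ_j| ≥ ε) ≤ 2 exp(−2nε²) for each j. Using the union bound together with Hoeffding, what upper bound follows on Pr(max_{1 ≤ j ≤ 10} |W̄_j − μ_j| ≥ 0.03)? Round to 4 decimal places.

Per-experiment Hoeffding bound: 2·exp(−2·3072·0.03²) = 2·exp(−5.52960) = 0.0079352.
Union bound over 10 events: 10·0.0079352 = 0.07935.

0.0794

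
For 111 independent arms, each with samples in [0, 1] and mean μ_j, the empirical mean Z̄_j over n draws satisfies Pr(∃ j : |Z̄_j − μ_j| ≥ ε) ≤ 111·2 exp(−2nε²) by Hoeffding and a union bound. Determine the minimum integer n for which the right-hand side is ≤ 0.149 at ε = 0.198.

94

Need 2·111·exp(−2nε²) ≤ 0.149, i.e. exp(−2nε²) ≤ 0.149/222.
So 2nε² ≥ ln(222/0.149) = 7.306486.
Hence n ≥ 7.306486/(2·0.198²) = 93.185.
The smallest integer n is 94.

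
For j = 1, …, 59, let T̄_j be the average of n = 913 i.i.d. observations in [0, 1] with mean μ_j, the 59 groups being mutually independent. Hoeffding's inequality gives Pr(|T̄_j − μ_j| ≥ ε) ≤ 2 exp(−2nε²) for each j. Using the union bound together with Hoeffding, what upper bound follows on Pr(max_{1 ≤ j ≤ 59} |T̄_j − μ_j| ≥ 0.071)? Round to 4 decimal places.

Per-experiment Hoeffding bound: 2·exp(−2·913·0.071²) = 2·exp(−9.20487) = 0.0002011.
Union bound over 59 events: 59·0.0002011 = 0.01186.

0.0119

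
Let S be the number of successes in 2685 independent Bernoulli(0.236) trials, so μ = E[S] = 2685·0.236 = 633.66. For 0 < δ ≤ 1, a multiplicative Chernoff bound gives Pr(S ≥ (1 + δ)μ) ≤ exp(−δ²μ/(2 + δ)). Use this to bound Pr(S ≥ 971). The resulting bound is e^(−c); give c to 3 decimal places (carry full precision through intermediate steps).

70.917

Write 971 = (1 + δ)μ, so δ = 971/633.66 − 1 = 0.5323675…
Then the exponent is δ²μ/(2 + δ) = (971 − μ)² / (μ·(2 + δ)) = 70.917375.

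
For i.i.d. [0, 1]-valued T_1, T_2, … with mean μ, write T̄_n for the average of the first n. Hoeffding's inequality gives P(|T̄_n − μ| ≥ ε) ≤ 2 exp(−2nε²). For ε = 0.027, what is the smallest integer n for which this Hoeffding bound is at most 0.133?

1860

Require 2·exp(−2nε²) ≤ 0.133, i.e. 2nε² ≥ ln(2/0.133) = 2.710553.
So n ≥ 2.710553 / (2·0.027²) = 1859.090.
The smallest integer n is 1860.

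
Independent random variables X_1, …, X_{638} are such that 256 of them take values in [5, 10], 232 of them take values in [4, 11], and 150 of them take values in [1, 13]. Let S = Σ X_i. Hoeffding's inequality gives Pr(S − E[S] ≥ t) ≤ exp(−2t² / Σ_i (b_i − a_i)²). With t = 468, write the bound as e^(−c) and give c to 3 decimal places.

11.127

Σ(b_i − a_i)² = 256·5² + 232·7² + 150·12² = 39368.
c = 2t² / 39368 = 2·468² / 39368 = 11.1270.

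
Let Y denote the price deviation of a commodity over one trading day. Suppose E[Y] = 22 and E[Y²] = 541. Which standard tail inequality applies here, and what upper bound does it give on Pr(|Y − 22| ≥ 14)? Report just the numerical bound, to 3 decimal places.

0.291

The first two moments determine the variance, so Chebyshev's inequality is the sharpest standard bound available.
Var(Y) = E[Y²] − (E[Y])² = 541 − 484 = 57.
Chebyshev's inequality: Pr(|Y − μ| ≥ t) ≤ Var(Y)/t² = 57/196 = 0.2908.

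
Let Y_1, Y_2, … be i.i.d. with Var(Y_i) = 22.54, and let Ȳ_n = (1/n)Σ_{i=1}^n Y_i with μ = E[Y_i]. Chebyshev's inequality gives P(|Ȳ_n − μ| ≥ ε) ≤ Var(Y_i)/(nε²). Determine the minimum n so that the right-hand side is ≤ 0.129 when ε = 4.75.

8

Require 22.54/(n·4.75²) ≤ 0.129, i.e. n ≥ 22.54/(0.129·4.75²) = 7.744.
The smallest integer n is 8.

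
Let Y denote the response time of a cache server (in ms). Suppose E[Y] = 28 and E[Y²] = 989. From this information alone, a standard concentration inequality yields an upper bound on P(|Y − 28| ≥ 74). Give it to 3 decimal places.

The first two moments determine the variance, so Chebyshev's inequality is the sharpest standard bound available.
Var(Y) = E[Y²] − (E[Y])² = 989 − 784 = 205.
Chebyshev's inequality: P(|Y − μ| ≥ t) ≤ Var(Y)/t² = 205/5476 = 0.0374.

0.037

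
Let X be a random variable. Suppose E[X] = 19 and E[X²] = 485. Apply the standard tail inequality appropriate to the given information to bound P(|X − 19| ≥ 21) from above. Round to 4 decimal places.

The first two moments determine the variance, so Chebyshev's inequality is the sharpest standard bound available.
Var(X) = E[X²] − (E[X])² = 485 − 361 = 124.
Chebyshev's inequality: P(|X − μ| ≥ t) ≤ Var(X)/t² = 124/441 = 0.2812.

0.2812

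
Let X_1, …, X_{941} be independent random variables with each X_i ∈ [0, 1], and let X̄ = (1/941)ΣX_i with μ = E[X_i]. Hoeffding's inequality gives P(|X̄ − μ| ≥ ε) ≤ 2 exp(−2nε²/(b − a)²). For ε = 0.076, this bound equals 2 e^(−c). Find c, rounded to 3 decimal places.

c = 2nε²/(b − a)² = 2·941·0.076² / 1² = 10.8704.

10.870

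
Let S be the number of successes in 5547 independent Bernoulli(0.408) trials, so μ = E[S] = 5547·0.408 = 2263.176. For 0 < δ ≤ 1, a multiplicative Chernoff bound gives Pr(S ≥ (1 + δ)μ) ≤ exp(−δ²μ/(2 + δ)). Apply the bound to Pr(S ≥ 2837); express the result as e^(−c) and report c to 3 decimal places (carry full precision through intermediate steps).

Write 2837 = (1 + δ)μ, so δ = 2837/2263.176 − 1 = 0.2535481…
Then the exponent is δ²μ/(2 + δ) = (2837 − μ)² / (μ·(2 + δ)) = 64.561298.

64.561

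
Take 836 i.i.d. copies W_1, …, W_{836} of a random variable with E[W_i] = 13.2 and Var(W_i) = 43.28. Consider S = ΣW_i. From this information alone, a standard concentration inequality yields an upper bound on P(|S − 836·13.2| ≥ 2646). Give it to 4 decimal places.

0.0052

With mean and variance of each term known, Chebyshev's inequality bounds the deviation of the sum (or sample mean).
Var(S) = n·Var(W_i) = 836·43.28 = 36182.08.
Chebyshev: P(|S − 836·13.2| ≥ 2646) ≤ Var(S)/2646² = 36182.08/7001316 = 0.0052.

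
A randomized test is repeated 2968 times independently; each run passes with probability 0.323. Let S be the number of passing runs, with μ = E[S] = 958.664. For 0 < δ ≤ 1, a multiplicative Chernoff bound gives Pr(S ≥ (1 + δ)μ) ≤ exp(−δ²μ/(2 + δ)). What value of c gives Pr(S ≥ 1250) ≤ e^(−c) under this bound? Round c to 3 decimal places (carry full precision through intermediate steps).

38.429

Write 1250 = (1 + δ)μ, so δ = 1250/958.664 − 1 = 0.3038979…
Then the exponent is δ²μ/(2 + δ) = (1250 − μ)² / (μ·(2 + δ)) = 38.428962.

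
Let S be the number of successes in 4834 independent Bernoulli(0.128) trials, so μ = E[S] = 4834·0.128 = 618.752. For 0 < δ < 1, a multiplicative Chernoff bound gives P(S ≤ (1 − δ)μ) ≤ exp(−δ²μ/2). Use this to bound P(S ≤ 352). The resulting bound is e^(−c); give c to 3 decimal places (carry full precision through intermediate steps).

Write 352 = (1 − δ)μ, so δ = 1 − 352/618.752 = 0.4311129…
Then the exponent is δ²μ/2 = (μ − 352)²/(2μ) = 57.500121.

57.500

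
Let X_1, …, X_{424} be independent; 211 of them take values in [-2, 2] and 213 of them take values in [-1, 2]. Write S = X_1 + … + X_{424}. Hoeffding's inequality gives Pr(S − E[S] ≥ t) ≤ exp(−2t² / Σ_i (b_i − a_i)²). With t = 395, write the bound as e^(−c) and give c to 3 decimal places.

Σ(b_i − a_i)² = 211·4² + 213·3² = 5293.
c = 2t² / 5293 = 2·395² / 5293 = 58.9552.

58.955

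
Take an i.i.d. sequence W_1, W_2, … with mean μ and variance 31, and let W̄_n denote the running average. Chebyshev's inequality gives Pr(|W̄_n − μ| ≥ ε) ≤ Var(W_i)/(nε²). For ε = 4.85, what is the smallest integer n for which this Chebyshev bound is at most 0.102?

Require 31/(n·4.85²) ≤ 0.102, i.e. n ≥ 31/(0.102·4.85²) = 12.920.
The smallest integer n is 13.

13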